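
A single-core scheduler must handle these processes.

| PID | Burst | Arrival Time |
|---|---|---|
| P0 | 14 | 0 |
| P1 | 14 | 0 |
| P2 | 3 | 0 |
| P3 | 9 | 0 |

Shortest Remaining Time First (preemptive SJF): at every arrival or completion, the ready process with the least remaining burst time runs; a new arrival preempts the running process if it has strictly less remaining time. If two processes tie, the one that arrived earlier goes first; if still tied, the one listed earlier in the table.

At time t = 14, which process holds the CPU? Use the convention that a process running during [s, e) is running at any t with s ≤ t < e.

Gantt: | P2 0-3 | P3 3-12 | P0 12-26 | P1 26-40 |
Completion: P0=26  P1=40  P2=3  P3=12

P0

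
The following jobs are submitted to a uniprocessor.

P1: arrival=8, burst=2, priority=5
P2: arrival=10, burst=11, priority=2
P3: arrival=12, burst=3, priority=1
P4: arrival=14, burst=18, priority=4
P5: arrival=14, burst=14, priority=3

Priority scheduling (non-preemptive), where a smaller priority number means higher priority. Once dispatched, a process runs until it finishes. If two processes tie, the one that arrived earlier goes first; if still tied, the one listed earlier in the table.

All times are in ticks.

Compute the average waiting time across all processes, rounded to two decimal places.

8.60

Schedule: | idle 0-8 | P1 8-10 | P2 10-21 | P3 21-24 | P5 24-38 | P4 38-56 |
Completion: P1=10  P2=21  P3=24  P4=56  P5=38
Turnaround (C−A): P1=2  P2=11  P3=12  P4=42  P5=24
Waiting times: P1=0, P2=0, P3=9, P4=24, P5=10
Average waiting = (0+0+9+24+10) / 5 = 43/5 = 8.60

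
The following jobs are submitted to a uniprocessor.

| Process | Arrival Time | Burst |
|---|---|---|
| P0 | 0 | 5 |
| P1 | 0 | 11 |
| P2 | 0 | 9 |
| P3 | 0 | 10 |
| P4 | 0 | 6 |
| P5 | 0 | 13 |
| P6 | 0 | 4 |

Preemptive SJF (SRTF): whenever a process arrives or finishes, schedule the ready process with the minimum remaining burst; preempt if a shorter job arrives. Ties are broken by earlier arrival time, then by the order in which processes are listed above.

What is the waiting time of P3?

24

Schedule: | P6 0-4 | P0 4-9 | P4 9-15 | P2 15-24 | P3 24-34 | P1 34-45 | P5 45-58 |
Completion: P0=9  P1=45  P2=24  P3=34  P4=15  P5=58  P6=4
Turnaround (C−A): P0=9  P1=45  P2=24  P3=34  P4=15  P5=58  P6=4
Waiting(P3) = turnaround − burst = 34 − 10 = 24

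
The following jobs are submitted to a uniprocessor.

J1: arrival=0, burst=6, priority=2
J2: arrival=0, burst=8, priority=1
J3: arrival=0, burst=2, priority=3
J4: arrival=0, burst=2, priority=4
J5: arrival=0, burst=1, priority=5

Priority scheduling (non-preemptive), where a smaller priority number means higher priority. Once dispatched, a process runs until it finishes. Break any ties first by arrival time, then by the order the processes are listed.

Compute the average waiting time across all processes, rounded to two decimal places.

Schedule: | J2 0-8 | J1 8-14 | J3 14-16 | J4 16-18 | J5 18-19 |
Completion: J1=14  J2=8  J3=16  J4=18  J5=19
Turnaround (C−A): J1=14  J2=8  J3=16  J4=18  J5=19
Waiting times: J1=8, J2=0, J3=14, J4=16, J5=18
Average waiting = (8+0+14+16+18) / 5 = 56/5 = 11.20

11.20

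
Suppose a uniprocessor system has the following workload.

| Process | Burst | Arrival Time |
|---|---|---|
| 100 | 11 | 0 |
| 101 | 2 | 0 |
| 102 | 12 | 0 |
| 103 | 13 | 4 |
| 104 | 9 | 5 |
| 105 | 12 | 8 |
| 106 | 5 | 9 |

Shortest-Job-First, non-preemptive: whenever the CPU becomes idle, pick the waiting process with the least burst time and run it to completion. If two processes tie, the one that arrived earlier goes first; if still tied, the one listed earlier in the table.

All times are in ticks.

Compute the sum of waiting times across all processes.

Gantt: | 101 0-2 | 100 2-13 | 106 13-18 | 104 18-27 | 102 27-39 | 105 39-51 | 103 51-64 |
Completion: 100=13  101=2  102=39  103=64  104=27  105=51  106=18
Turnaround (C−A): 100=13  101=2  102=39  103=60  104=22  105=43  106=9
Waiting = turnaround − burst: 100=2, 101=0, 102=27, 103=47, 104=13, 105=31, 106=4
Total waiting = 2 + 0 + 27 + 47 + 13 + 31 + 4 = 124

124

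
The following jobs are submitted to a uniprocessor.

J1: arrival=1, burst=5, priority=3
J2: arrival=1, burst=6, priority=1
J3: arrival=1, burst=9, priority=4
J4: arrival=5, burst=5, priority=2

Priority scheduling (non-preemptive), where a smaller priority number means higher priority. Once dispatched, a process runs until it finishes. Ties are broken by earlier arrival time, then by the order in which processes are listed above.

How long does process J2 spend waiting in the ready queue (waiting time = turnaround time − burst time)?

Schedule: | idle 0-1 | J2 1-7 | J4 7-12 | J1 12-17 | J3 17-26 |
Completion: J1=17  J2=7  J3=26  J4=12
Turnaround (C−A): J1=16  J2=6  J3=25  J4=7
Waiting(J2) = turnaround − burst = 6 − 6 = 0

0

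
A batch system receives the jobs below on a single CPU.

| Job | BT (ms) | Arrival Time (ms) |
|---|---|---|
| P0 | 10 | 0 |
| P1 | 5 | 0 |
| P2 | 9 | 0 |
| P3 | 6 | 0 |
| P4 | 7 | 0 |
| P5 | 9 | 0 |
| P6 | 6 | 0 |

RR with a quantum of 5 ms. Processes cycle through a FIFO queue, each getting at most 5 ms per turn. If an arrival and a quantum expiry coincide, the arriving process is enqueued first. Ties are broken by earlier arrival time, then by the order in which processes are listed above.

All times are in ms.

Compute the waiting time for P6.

Gantt: | P0 0-5 | P1 5-10 | P2 10-15 | P3 15-20 | P4 20-25 | P5 25-30 | P6 30-35 | P0 35-40 | P2 40-44 | P3 44-45 | P4 45-47 | P5 47-51 | P6 51-52 |
Completion: P0=40  P1=10  P2=44  P3=45  P4=47  P5=51  P6=52
Turnaround (C−A): P0=40  P1=10  P2=44  P3=45  P4=47  P5=51  P6=52
Waiting(P6) = turnaround − burst = 52 − 6 = 46

46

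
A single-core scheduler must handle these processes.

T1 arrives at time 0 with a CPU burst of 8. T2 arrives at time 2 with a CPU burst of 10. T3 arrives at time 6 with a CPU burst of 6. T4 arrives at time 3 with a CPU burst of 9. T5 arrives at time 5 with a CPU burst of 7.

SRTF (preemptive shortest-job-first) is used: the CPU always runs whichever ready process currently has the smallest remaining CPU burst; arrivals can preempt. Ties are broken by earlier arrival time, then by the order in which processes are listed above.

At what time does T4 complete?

30

Gantt: | T1 0-8 | T3 8-14 | T5 14-21 | T4 21-30 | T2 30-40 |
Completion: T1=8  T2=40  T3=14  T4=30  T5=21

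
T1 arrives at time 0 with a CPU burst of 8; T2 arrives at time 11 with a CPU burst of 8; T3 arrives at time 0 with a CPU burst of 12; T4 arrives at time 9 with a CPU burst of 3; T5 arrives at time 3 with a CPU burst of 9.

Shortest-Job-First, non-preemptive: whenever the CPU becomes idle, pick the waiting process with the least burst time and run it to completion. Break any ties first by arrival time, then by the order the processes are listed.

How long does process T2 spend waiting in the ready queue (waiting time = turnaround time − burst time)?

Gantt: | T1 0-8 | T5 8-17 | T4 17-20 | T2 20-28 | T3 28-40 |
Completion: T1=8  T2=28  T3=40  T4=20  T5=17
Turnaround (C−A): T1=8  T2=17  T3=40  T4=11  T5=14
Waiting(T2) = turnaround − burst = 17 − 8 = 9

9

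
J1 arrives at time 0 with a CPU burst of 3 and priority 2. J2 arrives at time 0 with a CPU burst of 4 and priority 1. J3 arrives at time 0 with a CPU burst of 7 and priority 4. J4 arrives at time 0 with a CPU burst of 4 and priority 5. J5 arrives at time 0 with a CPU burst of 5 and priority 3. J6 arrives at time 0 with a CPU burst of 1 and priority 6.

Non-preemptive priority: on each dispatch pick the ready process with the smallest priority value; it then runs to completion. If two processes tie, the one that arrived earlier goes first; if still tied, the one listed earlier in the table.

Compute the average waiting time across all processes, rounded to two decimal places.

Gantt: | J2 0-4 | J1 4-7 | J5 7-12 | J3 12-19 | J4 19-23 | J6 23-24 |
Completion: J1=7  J2=4  J3=19  J4=23  J5=12  J6=24
Turnaround (C−A): J1=7  J2=4  J3=19  J4=23  J5=12  J6=24
Waiting times: J1=4, J2=0, J3=12, J4=19, J5=7, J6=23
Average waiting = (4+0+12+19+7+23) / 6 = 65/6 = 10.83

10.83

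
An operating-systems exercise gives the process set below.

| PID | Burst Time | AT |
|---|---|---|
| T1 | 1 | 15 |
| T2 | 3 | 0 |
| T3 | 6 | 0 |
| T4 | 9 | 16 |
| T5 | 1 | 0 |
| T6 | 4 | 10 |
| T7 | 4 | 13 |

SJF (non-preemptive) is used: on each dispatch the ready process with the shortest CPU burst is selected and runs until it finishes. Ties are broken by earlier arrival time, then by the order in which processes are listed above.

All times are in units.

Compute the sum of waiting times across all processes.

Gantt: | T5 0-1 | T2 1-4 | T3 4-10 | T6 10-14 | T7 14-18 | T1 18-19 | T4 19-28 |
Completion: T1=19  T2=4  T3=10  T4=28  T5=1  T6=14  T7=18
Waiting = turnaround − burst: T1=3, T2=1, T3=4, T4=3, T5=0, T6=0, T7=1
Total waiting = 3 + 1 + 4 + 3 + 0 + 0 + 1 = 12

12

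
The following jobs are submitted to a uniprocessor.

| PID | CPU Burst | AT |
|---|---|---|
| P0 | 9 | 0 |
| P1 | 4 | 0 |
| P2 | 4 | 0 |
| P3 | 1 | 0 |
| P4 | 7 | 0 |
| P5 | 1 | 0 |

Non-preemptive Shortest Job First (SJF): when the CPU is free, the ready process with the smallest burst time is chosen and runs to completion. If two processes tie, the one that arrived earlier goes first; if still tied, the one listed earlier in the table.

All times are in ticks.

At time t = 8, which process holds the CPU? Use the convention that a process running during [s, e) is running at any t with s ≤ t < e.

Schedule: | P3 0-1 | P5 1-2 | P1 2-6 | P2 6-10 | P4 10-17 | P0 17-26 |
Completion: P0=26  P1=6  P2=10  P3=1  P4=17  P5=2

P2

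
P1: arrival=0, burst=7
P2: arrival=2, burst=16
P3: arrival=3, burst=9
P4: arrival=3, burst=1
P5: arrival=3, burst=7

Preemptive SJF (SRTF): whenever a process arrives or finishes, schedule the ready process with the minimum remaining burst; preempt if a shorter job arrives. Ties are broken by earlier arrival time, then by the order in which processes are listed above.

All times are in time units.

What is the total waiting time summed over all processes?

Schedule: | P1 0-3 | P4 3-4 | P1 4-8 | P5 8-15 | P3 15-24 | P2 24-40 |
Completion: P1=8  P2=40  P3=24  P4=4  P5=15
Waiting = turnaround − burst: P1=1, P2=22, P3=12, P4=0, P5=5
Total waiting = 1 + 22 + 12 + 0 + 5 = 40

40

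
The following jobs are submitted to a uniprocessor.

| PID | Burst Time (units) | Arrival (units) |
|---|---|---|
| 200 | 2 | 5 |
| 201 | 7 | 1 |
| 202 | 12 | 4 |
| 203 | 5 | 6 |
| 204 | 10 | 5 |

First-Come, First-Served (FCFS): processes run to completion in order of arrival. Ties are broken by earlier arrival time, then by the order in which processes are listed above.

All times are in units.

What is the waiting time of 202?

Timeline: | idle 0-1 | 201 1-8 | 202 8-20 | 200 20-22 | 204 22-32 | 203 32-37 |
Completion: 200=22  201=8  202=20  203=37  204=32
Turnaround (C−A): 200=17  201=7  202=16  203=31  204=27
Waiting(202) = turnaround − burst = 16 − 12 = 4

4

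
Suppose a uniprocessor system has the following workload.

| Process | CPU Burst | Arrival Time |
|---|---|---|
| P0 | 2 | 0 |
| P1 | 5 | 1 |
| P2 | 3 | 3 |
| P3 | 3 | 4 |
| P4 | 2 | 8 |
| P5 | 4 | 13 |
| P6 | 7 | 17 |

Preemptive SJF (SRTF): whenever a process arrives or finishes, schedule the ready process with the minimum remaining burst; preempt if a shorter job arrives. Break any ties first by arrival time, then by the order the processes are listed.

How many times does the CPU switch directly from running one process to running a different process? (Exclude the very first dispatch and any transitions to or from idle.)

Schedule: | P0 0-2 | P1 2-3 | P2 3-6 | P3 6-9 | P4 9-11 | P1 11-15 | P5 15-19 | P6 19-26 |
Completion: P0=2  P1=15  P2=6  P3=9  P4=11  P5=19  P6=26
Turnaround (C−A): P0=2  P1=14  P2=3  P3=5  P4=3  P5=6  P6=9

7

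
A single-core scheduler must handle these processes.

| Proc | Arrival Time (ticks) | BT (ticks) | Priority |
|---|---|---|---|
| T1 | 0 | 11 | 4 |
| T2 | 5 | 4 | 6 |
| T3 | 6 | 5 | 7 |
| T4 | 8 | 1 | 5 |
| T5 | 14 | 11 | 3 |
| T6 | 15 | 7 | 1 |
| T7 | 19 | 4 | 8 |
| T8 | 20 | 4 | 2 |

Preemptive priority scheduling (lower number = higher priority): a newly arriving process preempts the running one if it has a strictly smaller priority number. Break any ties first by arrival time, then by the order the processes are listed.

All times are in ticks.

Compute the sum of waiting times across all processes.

Schedule: | T1 0-11 | T4 11-12 | T2 12-14 | T5 14-15 | T6 15-22 | T8 22-26 | T5 26-36 | T2 36-38 | T3 38-43 | T7 43-47 |
Completion: T1=11  T2=38  T3=43  T4=12  T5=36  T6=22  T7=47  T8=26
Waiting = turnaround − burst: T1=0, T2=29, T3=32, T4=3, T5=11, T6=0, T7=24, T8=2
Total waiting = 0 + 29 + 32 + 3 + 11 + 0 + 24 + 2 = 101

101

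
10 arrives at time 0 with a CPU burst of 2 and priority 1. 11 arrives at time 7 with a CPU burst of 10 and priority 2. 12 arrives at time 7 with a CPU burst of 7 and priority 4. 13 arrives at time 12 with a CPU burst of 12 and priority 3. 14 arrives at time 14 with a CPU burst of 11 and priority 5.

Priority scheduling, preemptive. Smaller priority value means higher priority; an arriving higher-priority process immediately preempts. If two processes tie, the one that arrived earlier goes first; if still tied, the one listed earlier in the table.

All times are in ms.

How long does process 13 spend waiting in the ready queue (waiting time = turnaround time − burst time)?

5

Gantt: | 10 0-2 | idle 2-7 | 11 7-17 | 13 17-29 | 12 29-36 | 14 36-47 |
Completion: 10=2  11=17  12=36  13=29  14=47
Turnaround (C−A): 10=2  11=10  12=29  13=17  14=33
Waiting(13) = turnaround − burst = 17 − 12 = 5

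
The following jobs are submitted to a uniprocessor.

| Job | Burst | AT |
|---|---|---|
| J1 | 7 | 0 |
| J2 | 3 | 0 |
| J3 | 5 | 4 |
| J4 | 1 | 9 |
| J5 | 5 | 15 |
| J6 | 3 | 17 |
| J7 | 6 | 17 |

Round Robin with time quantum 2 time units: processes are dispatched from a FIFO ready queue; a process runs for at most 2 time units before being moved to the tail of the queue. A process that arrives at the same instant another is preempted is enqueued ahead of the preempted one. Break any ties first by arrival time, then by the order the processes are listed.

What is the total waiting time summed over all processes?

45

Gantt: | J1 0-2 | J2 2-4 | J1 4-6 | J3 6-8 | J2 8-9 | J1 9-11 | J3 11-13 | J4 13-14 | J1 14-15 | J3 15-16 | J5 16-18 | J6 18-20 | J7 20-22 | J5 22-24 | J6 24-25 | J7 25-27 | J5 27-28 | J7 28-30 |
Completion: J1=15  J2=9  J3=16  J4=14  J5=28  J6=25  J7=30
Waiting = turnaround − burst: J1=8, J2=6, J3=7, J4=4, J5=8, J6=5, J7=7
Total waiting = 8 + 6 + 7 + 4 + 8 + 5 + 7 = 45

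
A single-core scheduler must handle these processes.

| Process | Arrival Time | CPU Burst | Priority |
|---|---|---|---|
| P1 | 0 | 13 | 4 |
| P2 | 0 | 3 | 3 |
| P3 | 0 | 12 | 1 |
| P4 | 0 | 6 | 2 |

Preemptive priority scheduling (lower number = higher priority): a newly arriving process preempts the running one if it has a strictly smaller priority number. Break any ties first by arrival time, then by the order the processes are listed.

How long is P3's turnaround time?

12

Timeline: | P3 0-12 | P4 12-18 | P2 18-21 | P1 21-34 |
Completion: P1=34  P2=21  P3=12  P4=18
Turnaround (C−A): P1=34  P2=21  P3=12  P4=18
Turnaround(P3) = completion − arrival = 12 − 0 = 12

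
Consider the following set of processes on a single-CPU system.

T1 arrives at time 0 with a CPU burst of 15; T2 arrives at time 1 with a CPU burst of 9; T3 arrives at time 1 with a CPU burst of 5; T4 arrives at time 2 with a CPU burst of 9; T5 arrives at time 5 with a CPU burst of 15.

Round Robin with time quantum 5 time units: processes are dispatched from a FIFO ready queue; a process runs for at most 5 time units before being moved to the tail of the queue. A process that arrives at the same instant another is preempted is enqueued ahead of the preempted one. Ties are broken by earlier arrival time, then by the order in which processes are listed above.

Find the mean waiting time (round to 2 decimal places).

25.20

Gantt: | T1 0-5 | T2 5-10 | T3 10-15 | T4 15-20 | T5 20-25 | T1 25-30 | T2 30-34 | T4 34-38 | T5 38-43 | T1 43-48 | T5 48-53 |
Completion: T1=48  T2=34  T3=15  T4=38  T5=53
Waiting times: T1=33, T2=24, T3=9, T4=27, T5=33
Average waiting = (33+24+9+27+33) / 5 = 126/5 = 25.20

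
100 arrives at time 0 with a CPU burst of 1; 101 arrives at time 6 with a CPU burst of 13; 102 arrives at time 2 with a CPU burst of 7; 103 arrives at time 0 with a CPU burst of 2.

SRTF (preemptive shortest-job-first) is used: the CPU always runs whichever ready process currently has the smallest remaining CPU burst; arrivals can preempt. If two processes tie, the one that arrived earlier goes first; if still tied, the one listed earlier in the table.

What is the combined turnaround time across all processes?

29

Timeline: | 100 0-1 | 103 1-3 | 102 3-10 | 101 10-23 |
Completion: 100=1  101=23  102=10  103=3
Turnaround = completion − arrival: 100=1, 101=17, 102=8, 103=3
Total turnaround = 1 + 17 + 8 + 3 = 29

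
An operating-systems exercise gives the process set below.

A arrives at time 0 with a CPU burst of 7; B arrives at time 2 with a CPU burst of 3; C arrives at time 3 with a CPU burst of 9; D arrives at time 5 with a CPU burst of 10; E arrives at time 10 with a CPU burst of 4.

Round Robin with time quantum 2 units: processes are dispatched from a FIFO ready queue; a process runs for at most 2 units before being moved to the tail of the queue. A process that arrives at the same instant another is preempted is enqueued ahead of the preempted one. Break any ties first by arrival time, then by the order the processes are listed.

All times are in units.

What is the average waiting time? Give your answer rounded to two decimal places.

Gantt: | A 0-2 | B 2-4 | A 4-6 | C 6-8 | B 8-9 | D 9-11 | A 11-13 | C 13-15 | E 15-17 | D 17-19 | A 19-20 | C 20-22 | E 22-24 | D 24-26 | C 26-28 | D 28-30 | C 30-31 | D 31-33 |
Completion: A=20  B=9  C=31  D=33  E=24
Turnaround (C−A): A=20  B=7  C=28  D=28  E=14
Waiting times: A=13, B=4, C=19, D=18, E=10
Average waiting = (13+4+19+18+10) / 5 = 64/5 = 12.80

12.80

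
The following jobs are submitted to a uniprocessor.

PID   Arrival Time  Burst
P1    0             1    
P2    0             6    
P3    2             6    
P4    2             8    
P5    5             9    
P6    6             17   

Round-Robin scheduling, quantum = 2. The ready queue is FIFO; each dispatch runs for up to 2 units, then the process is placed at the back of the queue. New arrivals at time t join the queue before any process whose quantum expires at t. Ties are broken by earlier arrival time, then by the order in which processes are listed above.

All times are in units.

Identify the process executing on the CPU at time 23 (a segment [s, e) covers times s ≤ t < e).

Schedule: | P1 0-1 | P2 1-3 | P3 3-5 | P4 5-7 | P2 7-9 | P5 9-11 | P3 11-13 | P6 13-15 | P4 15-17 | P2 17-19 | P5 19-21 | P3 21-23 | P6 23-25 | P4 25-27 | P5 27-29 | P6 29-31 | P4 31-33 | P5 33-35 | P6 35-37 | P5 37-38 | P6 38-47 |
Completion: P1=1  P2=19  P3=23  P4=33  P5=38  P6=47

P6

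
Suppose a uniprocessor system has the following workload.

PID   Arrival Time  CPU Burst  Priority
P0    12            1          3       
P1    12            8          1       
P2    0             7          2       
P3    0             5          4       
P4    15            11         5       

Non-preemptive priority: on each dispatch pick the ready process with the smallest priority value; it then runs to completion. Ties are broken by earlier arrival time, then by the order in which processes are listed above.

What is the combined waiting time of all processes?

Schedule: | P2 0-7 | P3 7-12 | P1 12-20 | P0 20-21 | P4 21-32 |
Completion: P0=21  P1=20  P2=7  P3=12  P4=32
Turnaround (C−A): P0=9  P1=8  P2=7  P3=12  P4=17
Waiting = turnaround − burst: P0=8, P1=0, P2=0, P3=7, P4=6
Total waiting = 8 + 0 + 0 + 7 + 6 = 21

21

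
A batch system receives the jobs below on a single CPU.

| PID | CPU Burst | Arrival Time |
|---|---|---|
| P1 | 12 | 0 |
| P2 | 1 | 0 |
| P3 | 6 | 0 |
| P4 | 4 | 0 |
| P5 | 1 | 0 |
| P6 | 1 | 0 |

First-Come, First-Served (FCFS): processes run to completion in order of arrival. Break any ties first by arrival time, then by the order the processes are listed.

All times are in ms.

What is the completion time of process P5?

24

Gantt: | P1 0-12 | P2 12-13 | P3 13-19 | P4 19-23 | P5 23-24 | P6 24-25 |
Completion: P1=12  P2=13  P3=19  P4=23  P5=24  P6=25
Turnaround (C−A): P1=12  P2=13  P3=19  P4=23  P5=24  P6=25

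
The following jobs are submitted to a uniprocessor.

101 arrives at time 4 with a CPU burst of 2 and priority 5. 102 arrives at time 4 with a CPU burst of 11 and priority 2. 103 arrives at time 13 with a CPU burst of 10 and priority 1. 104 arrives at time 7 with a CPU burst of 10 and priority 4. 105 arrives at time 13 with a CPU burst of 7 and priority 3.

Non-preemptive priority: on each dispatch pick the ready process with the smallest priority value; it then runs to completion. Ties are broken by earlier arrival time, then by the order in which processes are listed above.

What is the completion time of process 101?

Schedule: | idle 0-4 | 102 4-15 | 103 15-25 | 105 25-32 | 104 32-42 | 101 42-44 |
Completion: 101=44  102=15  103=25  104=42  105=32

44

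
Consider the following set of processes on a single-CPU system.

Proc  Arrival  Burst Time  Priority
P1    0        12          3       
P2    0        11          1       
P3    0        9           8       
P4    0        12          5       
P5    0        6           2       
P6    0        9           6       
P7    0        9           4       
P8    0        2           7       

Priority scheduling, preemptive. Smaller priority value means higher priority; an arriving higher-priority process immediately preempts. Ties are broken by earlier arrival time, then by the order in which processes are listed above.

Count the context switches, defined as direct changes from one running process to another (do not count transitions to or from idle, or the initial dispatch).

Timeline: | P2 0-11 | P5 11-17 | P1 17-29 | P7 29-38 | P4 38-50 | P6 50-59 | P8 59-61 | P3 61-70 |
Completion: P1=29  P2=11  P3=70  P4=50  P5=17  P6=59  P7=38  P8=61

7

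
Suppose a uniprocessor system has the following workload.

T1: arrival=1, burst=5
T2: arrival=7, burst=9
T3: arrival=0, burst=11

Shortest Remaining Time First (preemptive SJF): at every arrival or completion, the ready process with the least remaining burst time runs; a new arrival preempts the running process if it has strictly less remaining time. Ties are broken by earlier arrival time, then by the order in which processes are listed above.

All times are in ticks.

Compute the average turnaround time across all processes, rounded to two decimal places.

13.00

Gantt: | T3 0-1 | T1 1-6 | T3 6-16 | T2 16-25 |
Completion: T1=6  T2=25  T3=16
Turnaround (C−A): T1=5  T2=18  T3=16
Turnaround times: T1=5, T2=18, T3=16
Average turnaround = (5+18+16) / 3 = 39/3 = 13.00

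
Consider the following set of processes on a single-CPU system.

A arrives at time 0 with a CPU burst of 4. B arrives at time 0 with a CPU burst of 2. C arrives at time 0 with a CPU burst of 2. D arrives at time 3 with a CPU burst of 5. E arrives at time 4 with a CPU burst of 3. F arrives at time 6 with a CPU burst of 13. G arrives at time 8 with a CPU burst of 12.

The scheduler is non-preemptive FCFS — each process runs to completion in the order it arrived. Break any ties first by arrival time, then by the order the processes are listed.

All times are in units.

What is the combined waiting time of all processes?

Schedule: | A 0-4 | B 4-6 | C 6-8 | D 8-13 | E 13-16 | F 16-29 | G 29-41 |
Completion: A=4  B=6  C=8  D=13  E=16  F=29  G=41
Turnaround (C−A): A=4  B=6  C=8  D=10  E=12  F=23  G=33
Waiting = turnaround − burst: A=0, B=4, C=6, D=5, E=9, F=10, G=21
Total waiting = 0 + 4 + 6 + 5 + 9 + 10 + 21 = 55

55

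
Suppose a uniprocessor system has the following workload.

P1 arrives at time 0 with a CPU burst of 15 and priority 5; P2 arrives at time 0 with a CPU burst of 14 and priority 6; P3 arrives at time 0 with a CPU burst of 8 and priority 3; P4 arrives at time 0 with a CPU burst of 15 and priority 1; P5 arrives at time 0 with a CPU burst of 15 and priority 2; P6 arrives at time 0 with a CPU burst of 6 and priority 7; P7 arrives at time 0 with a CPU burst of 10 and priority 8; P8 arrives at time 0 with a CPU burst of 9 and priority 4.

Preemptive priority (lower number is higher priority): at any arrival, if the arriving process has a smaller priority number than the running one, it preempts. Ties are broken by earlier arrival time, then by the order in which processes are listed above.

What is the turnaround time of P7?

Timeline: | P4 0-15 | P5 15-30 | P3 30-38 | P8 38-47 | P1 47-62 | P2 62-76 | P6 76-82 | P7 82-92 |
Completion: P1=62  P2=76  P3=38  P4=15  P5=30  P6=82  P7=92  P8=47
Turnaround(P7) = completion − arrival = 92 − 0 = 92

92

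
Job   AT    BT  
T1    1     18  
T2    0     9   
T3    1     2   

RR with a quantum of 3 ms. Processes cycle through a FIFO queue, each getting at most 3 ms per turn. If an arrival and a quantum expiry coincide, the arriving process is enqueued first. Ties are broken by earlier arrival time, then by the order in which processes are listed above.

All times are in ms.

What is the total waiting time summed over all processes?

Schedule: | T2 0-3 | T1 3-6 | T3 6-8 | T2 8-11 | T1 11-14 | T2 14-17 | T1 17-29 |
Completion: T1=29  T2=17  T3=8
Turnaround (C−A): T1=28  T2=17  T3=7
Waiting = turnaround − burst: T1=10, T2=8, T3=5
Total waiting = 10 + 8 + 5 = 23

23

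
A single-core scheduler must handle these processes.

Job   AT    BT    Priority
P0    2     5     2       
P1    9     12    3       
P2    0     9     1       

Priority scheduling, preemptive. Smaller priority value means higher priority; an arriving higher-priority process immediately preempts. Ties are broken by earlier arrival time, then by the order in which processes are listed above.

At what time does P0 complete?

Schedule: | P2 0-9 | P0 9-14 | P1 14-26 |
Completion: P0=14  P1=26  P2=9
Turnaround (C−A): P0=12  P1=17  P2=9

14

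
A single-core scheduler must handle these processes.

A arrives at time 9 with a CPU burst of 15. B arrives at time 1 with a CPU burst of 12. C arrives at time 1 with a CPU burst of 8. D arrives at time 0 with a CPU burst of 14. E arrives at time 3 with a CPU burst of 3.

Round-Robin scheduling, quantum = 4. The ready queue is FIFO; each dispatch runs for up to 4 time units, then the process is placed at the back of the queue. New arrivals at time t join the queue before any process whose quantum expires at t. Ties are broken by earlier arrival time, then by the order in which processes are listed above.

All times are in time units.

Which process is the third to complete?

Schedule: | D 0-4 | B 4-8 | C 8-12 | E 12-15 | D 15-19 | B 19-23 | A 23-27 | C 27-31 | D 31-35 | B 35-39 | A 39-43 | D 43-45 | A 45-52 |
Completion: A=52  B=39  C=31  D=45  E=15
Finish order: E → C → B → D → A

B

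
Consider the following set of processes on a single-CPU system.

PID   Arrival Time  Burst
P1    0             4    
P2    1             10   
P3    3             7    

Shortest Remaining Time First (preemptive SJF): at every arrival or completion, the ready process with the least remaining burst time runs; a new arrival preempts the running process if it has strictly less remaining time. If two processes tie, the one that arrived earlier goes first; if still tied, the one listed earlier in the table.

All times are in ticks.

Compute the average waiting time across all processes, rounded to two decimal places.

3.67

Gantt: | P1 0-4 | P3 4-11 | P2 11-21 |
Completion: P1=4  P2=21  P3=11
Waiting times: P1=0, P2=10, P3=1
Average waiting = (0+10+1) / 3 = 11/3 = 3.67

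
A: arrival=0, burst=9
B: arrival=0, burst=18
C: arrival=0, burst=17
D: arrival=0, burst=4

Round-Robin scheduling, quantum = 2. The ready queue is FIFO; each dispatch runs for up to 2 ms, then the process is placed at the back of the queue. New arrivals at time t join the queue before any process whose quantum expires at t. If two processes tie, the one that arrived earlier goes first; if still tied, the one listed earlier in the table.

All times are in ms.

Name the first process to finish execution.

D

Gantt: | A 0-2 | B 2-4 | C 4-6 | D 6-8 | A 8-10 | B 10-12 | C 12-14 | D 14-16 | A 16-18 | B 18-20 | C 20-22 | A 22-24 | B 24-26 | C 26-28 | A 28-29 | B 29-31 | C 31-33 | B 33-35 | C 35-37 | B 37-39 | C 39-41 | B 41-43 | C 43-45 | B 45-47 | C 47-48 |
Completion: A=29  B=47  C=48  D=16
Finish order: D → A → B → C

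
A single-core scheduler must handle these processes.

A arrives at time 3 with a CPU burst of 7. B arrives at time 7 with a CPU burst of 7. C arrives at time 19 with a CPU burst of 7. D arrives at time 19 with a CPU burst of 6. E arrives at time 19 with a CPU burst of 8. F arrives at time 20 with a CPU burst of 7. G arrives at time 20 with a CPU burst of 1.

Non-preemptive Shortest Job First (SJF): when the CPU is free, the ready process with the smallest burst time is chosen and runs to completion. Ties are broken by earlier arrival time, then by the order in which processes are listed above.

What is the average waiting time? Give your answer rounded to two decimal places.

Schedule: | idle 0-3 | A 3-10 | B 10-17 | idle 17-19 | D 19-25 | G 25-26 | C 26-33 | F 33-40 | E 40-48 |
Completion: A=10  B=17  C=33  D=25  E=48  F=40  G=26
Waiting times: A=0, B=3, C=7, D=0, E=21, F=13, G=5
Average waiting = (0+3+7+0+21+13+5) / 7 = 49/7 = 7.00

7.00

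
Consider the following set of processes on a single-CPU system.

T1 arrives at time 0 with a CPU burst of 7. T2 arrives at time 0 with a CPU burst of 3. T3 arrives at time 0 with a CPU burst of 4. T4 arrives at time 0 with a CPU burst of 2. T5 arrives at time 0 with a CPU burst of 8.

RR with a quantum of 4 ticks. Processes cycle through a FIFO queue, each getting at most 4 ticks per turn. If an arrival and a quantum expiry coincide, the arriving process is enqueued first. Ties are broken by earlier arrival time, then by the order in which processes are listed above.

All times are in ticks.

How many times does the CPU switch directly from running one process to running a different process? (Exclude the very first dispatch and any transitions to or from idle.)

6

Schedule: | T1 0-4 | T2 4-7 | T3 7-11 | T4 11-13 | T5 13-17 | T1 17-20 | T5 20-24 |
Completion: T1=20  T2=7  T3=11  T4=13  T5=24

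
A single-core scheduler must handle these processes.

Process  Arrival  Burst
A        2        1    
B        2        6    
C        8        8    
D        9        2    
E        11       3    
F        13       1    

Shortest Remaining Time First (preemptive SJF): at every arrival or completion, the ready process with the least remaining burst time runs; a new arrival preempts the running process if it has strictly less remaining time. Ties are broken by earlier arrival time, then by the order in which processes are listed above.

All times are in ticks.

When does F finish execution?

Schedule: | idle 0-2 | A 2-3 | B 3-9 | D 9-11 | E 11-14 | F 14-15 | C 15-23 |
Completion: A=3  B=9  C=23  D=11  E=14  F=15
Turnaround (C−A): A=1  B=7  C=15  D=2  E=3  F=2

15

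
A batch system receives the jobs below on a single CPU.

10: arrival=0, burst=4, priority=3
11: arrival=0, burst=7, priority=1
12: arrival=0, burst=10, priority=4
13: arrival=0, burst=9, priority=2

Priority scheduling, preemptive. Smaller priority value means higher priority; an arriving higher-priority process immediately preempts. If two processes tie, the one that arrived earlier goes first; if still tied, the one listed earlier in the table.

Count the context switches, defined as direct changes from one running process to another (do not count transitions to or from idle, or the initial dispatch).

3

Gantt: | 11 0-7 | 13 7-16 | 10 16-20 | 12 20-30 |
Completion: 10=20  11=7  12=30  13=16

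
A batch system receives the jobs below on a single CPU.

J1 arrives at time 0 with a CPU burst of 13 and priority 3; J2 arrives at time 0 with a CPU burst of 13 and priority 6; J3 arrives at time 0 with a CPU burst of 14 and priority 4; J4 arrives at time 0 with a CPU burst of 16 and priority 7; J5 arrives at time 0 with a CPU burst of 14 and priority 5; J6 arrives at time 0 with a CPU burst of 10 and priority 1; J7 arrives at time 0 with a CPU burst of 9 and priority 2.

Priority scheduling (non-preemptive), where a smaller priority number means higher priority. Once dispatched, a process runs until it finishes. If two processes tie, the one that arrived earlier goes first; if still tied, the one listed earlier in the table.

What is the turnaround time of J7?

Gantt: | J6 0-10 | J7 10-19 | J1 19-32 | J3 32-46 | J5 46-60 | J2 60-73 | J4 73-89 |
Completion: J1=32  J2=73  J3=46  J4=89  J5=60  J6=10  J7=19
Turnaround(J7) = completion − arrival = 19 − 0 = 19

19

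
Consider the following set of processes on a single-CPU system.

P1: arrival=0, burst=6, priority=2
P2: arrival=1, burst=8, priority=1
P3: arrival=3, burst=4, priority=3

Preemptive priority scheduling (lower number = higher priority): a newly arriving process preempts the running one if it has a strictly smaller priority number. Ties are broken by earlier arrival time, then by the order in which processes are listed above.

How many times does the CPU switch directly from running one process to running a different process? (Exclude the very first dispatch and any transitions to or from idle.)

3

Gantt: | P1 0-1 | P2 1-9 | P1 9-14 | P3 14-18 |
Completion: P1=14  P2=9  P3=18
Turnaround (C−A): P1=14  P2=8  P3=15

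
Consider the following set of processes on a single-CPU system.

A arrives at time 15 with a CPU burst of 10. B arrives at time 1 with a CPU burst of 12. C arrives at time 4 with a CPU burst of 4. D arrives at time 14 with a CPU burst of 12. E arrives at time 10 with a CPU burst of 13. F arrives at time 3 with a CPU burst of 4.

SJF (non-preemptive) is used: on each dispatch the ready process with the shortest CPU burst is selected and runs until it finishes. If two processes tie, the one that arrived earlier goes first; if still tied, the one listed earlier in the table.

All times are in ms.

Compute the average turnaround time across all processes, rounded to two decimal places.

22.33

Timeline: | idle 0-1 | B 1-13 | F 13-17 | C 17-21 | A 21-31 | D 31-43 | E 43-56 |
Completion: A=31  B=13  C=21  D=43  E=56  F=17
Turnaround (C−A): A=16  B=12  C=17  D=29  E=46  F=14
Turnaround times: A=16, B=12, C=17, D=29, E=46, F=14
Average turnaround = (16+12+17+29+46+14) / 6 = 134/6 = 22.33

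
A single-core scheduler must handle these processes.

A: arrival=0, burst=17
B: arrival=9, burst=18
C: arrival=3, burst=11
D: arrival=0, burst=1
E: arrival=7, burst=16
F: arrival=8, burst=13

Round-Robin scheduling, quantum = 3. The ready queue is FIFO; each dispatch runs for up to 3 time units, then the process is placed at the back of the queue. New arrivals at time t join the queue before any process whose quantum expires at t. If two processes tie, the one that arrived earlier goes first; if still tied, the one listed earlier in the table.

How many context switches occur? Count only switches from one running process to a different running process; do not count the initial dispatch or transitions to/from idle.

27

Timeline: | A 0-3 | D 3-4 | C 4-7 | A 7-10 | E 10-13 | C 13-16 | F 16-19 | B 19-22 | A 22-25 | E 25-28 | C 28-31 | F 31-34 | B 34-37 | A 37-40 | E 40-43 | C 43-45 | F 45-48 | B 48-51 | A 51-54 | E 54-57 | F 57-60 | B 60-63 | A 63-65 | E 65-68 | F 68-69 | B 69-72 | E 72-73 | B 73-76 |
Completion: A=65  B=76  C=45  D=4  E=73  F=69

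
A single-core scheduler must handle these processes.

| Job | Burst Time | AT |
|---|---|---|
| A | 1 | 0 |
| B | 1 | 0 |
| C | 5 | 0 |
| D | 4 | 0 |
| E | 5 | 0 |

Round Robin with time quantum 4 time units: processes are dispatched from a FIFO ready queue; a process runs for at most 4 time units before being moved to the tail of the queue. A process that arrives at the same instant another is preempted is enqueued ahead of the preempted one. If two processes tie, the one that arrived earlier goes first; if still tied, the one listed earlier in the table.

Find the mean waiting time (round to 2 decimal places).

Timeline: | A 0-1 | B 1-2 | C 2-6 | D 6-10 | E 10-14 | C 14-15 | E 15-16 |
Completion: A=1  B=2  C=15  D=10  E=16
Waiting times: A=0, B=1, C=10, D=6, E=11
Average waiting = (0+1+10+6+11) / 5 = 28/5 = 5.60

5.60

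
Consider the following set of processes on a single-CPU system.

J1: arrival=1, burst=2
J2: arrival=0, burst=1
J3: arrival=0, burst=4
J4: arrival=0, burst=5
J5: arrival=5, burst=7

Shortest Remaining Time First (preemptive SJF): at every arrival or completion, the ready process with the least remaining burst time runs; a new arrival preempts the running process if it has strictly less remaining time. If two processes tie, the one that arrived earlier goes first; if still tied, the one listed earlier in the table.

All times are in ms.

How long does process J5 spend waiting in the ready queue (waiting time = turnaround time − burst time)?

Gantt: | J2 0-1 | J1 1-3 | J3 3-7 | J4 7-12 | J5 12-19 |
Completion: J1=3  J2=1  J3=7  J4=12  J5=19
Waiting(J5) = turnaround − burst = 14 − 7 = 7

7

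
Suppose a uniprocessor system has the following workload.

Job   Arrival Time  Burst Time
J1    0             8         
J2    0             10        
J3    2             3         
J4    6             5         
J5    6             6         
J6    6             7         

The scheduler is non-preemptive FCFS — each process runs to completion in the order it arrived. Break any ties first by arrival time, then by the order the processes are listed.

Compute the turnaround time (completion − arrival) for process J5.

26

Gantt: | J1 0-8 | J2 8-18 | J3 18-21 | J4 21-26 | J5 26-32 | J6 32-39 |
Completion: J1=8  J2=18  J3=21  J4=26  J5=32  J6=39
Turnaround (C−A): J1=8  J2=18  J3=19  J4=20  J5=26  J6=33
Turnaround(J5) = completion − arrival = 32 − 6 = 26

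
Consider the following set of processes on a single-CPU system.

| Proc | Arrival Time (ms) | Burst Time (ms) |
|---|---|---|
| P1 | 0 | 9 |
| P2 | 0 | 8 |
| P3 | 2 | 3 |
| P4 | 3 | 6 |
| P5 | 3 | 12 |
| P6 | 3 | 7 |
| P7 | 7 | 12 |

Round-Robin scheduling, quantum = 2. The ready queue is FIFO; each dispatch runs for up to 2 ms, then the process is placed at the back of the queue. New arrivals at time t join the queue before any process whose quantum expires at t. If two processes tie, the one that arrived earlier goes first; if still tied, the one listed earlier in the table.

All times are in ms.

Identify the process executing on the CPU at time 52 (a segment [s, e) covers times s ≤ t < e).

P7

Schedule: | P1 0-2 | P2 2-4 | P3 4-6 | P1 6-8 | P4 8-10 | P5 10-12 | P6 12-14 | P2 14-16 | P3 16-17 | P7 17-19 | P1 19-21 | P4 21-23 | P5 23-25 | P6 25-27 | P2 27-29 | P7 29-31 | P1 31-33 | P4 33-35 | P5 35-37 | P6 37-39 | P2 39-41 | P7 41-43 | P1 43-44 | P5 44-46 | P6 46-47 | P7 47-49 | P5 49-51 | P7 51-53 | P5 53-55 | P7 55-57 |
Completion: P1=44  P2=41  P3=17  P4=35  P5=55  P6=47  P7=57
Turnaround (C−A): P1=44  P2=41  P3=15  P4=32  P5=52  P6=44  P7=50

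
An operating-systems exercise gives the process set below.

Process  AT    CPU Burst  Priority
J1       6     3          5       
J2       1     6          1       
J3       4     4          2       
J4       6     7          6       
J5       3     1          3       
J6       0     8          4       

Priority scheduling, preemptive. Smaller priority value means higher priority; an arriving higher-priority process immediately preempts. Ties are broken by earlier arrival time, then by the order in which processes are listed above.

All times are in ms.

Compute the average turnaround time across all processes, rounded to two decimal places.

Schedule: | J6 0-1 | J2 1-7 | J3 7-11 | J5 11-12 | J6 12-19 | J1 19-22 | J4 22-29 |
Completion: J1=22  J2=7  J3=11  J4=29  J5=12  J6=19
Turnaround (C−A): J1=16  J2=6  J3=7  J4=23  J5=9  J6=19
Turnaround times: J1=16, J2=6, J3=7, J4=23, J5=9, J6=19
Average turnaround = (16+6+7+23+9+19) / 6 = 80/6 = 13.33

13.33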